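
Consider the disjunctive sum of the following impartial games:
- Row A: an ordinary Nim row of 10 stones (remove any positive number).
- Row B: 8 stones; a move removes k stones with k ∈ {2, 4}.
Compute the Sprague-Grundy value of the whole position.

Row A is a plain Nim row of size 10, so its Grundy value is 10.
Grundy values for row B (subtraction set {2, 4}):
k:     0  1  2  3  4  5  6  7  8
g(k):  0  0  1  1  2  2  0  0  1
So g(8) = 1.
By the Sprague-Grundy theorem, the Grundy value of a sum of independent games is the XOR of the component values.
Combined value = 10 XOR 1 = 11.

11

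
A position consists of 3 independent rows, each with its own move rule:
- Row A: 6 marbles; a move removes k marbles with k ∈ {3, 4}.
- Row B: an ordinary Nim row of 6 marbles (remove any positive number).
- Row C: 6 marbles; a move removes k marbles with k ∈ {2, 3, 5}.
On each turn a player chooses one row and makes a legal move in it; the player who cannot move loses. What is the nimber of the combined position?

7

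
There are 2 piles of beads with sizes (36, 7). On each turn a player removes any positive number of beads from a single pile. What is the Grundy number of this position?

35

Compute the nim-sum pairwise:
36 XOR 7 = 35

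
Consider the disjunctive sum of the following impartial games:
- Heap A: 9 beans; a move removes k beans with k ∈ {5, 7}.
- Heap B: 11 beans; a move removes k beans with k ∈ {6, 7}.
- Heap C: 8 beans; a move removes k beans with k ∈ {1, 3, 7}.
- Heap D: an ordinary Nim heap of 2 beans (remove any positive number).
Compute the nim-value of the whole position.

2

Build the Grundy sequence for heap A with g(k) = mex{g(k−s) : s ∈ {5, 7}, s ≤ k}:
g(0) = mex{} = 0
g(1) = mex{} = 0
g(2) = mex{} = 0
g(3) = mex{} = 0
g(4) = mex{} = 0
g(5) = mex{0} = 1
g(6) = mex{0} = 1
g(7) = mex{0} = 1
g(8) = mex{0} = 1
g(9) = mex{0} = 1
So g(9) = 1.
For heap B, compute g(0), g(1), … with moves {6, 7}:
g(0) = mex{} = 0
g(1) = mex{} = 0
g(2) = mex{} = 0
g(3) = mex{} = 0
g(4) = mex{} = 0
g(5) = mex{} = 0
g(6) = mex{0} = 1
g(7) = mex{0} = 1
g(8) = mex{0} = 1
g(9) = mex{0} = 1
g(10) = mex{0} = 1
g(11) = mex{0} = 1
So g(11) = 1.
Build the Grundy sequence for heap C with g(k) = mex{g(k−s) : s ∈ {1, 3, 7}, s ≤ k}:
g(0) = mex{} = 0
g(1) = mex{0} = 1
g(2) = mex{1} = 0
g(3) = mex{0} = 1
g(4) = mex{1} = 0
g(5) = mex{0} = 1
g(6) = mex{1} = 0
g(7) = mex{0} = 1
g(8) = mex{1} = 0
So g(8) = 0.
Heap D is a plain Nim heap of size 2, so its Grundy value is 2.
The value of a disjunctive sum is the nim-sum of the parts.
Combined value = 1 ⊕ 1 ⊕ 0 ⊕ 2 = 2.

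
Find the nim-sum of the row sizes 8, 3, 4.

Compute the nim-sum pairwise:
8 ^ 3 = 11
11 ^ 4 = 15

15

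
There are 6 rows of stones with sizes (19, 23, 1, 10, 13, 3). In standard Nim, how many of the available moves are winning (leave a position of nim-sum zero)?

Write each in binary and XOR column by column:
  10011  (19)
  10111  (23)
  00001  (1)
  01010  (10)
  01101  (13)
  00011  (3)
  -----
  00001  (1)
The overall nim-sum is X = 1. A row of size p has a winning move iff p XOR X < p (reduce it to p XOR X).
  19: 19 XOR 1 = 18 < 19 — winning move (to 18).
  23: 23 XOR 1 = 22 < 23 — winning move (to 22).
  1: 1 XOR 1 = 0 < 1 — winning move (to 0).
  10: 10 XOR 1 = 11 ≥ 10 — no move.
  13: 13 XOR 1 = 12 < 13 — winning move (to 12).
  3: 3 XOR 1 = 2 < 3 — winning move (to 2).
That gives 5 winning moves.

5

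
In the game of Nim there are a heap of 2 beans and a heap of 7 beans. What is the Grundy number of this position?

5

Bitwise XOR of the heap sizes:
  010  (2)
  111  (7)
  ---
  101  (5)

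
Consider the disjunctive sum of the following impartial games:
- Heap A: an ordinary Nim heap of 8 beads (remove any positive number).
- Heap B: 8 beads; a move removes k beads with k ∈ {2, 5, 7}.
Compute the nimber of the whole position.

10

Heap A is a plain Nim heap of size 8, so its Grundy value is 8.
Grundy values for heap B (subtraction set {2, 5, 7}):
g(0) = mex{} = 0
g(1) = mex{} = 0
g(2) = mex{0} = 1
g(3) = mex{0} = 1
g(4) = mex{1} = 0
g(5) = mex{0,1} = 2
g(6) = mex{0} = 1
g(7) = mex{0,1,2} = 3
g(8) = mex{0,1} = 2
So g(8) = 2.
By the Sprague-Grundy theorem, the Grundy value of a sum of independent games is the XOR of the component values.
Combined value = 8 ⊕ 2 = 10.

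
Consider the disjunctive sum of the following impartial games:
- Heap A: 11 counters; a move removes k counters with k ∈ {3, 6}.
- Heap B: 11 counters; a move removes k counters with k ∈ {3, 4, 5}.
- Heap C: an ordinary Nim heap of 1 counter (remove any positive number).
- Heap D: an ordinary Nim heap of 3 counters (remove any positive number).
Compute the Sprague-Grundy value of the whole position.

For heap A, compute g(0), g(1), … with moves {3, 6}:
g(0) = mex{} = 0
g(1) = mex{} = 0
g(2) = mex{} = 0
g(3) = mex{0} = 1
g(4) = mex{0} = 1
g(5) = mex{0} = 1
g(6) = mex{0,1} = 2
g(7) = mex{0,1} = 2
g(8) = mex{0,1} = 2
g(9) = mex{1,2} = 0
g(10) = mex{1,2} = 0
g(11) = mex{1,2} = 0
So g(11) = 0.
Grundy values for heap B (subtraction set {3, 4, 5}):
k:     0  1  2  3  4  5  6  7  8  9 10 11
g(k):  0  0  0  1  1  1  2  2  0  0  0  1
So g(11) = 1.
Heap C is a plain Nim heap of size 1, so its Grundy value is 1.
Heap D is a plain Nim heap of size 3, so its Grundy value is 3.
The value of a disjunctive sum is the nim-sum of the parts.
Combined value = 0 XOR 1 XOR 1 XOR 3 = 3.

3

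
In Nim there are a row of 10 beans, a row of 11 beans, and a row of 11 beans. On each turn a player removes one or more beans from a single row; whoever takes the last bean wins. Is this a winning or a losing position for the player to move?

Winning position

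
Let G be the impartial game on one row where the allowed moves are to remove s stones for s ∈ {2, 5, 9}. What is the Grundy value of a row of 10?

1

Build the Grundy sequence with g(k) = mex{g(k−s) : s ∈ {2, 5, 9}, s ≤ k}:
k:     0  1  2  3  4  5  6  7  8  9 10
g(k):  0  0  1  1  0  2  1  0  0  1  1
So g(10) = 1.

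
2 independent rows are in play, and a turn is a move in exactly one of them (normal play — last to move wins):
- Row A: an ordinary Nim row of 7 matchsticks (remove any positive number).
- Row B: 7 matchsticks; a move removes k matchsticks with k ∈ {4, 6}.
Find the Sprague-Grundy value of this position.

Row A is a plain Nim row of size 7, so its Grundy value is 7.
Build the Grundy sequence for row B with g(k) = mex{g(k−s) : s ∈ {4, 6}, s ≤ k}:
g(0) = mex{} = 0
g(1) = mex{} = 0
g(2) = mex{} = 0
g(3) = mex{} = 0
g(4) = mex{0} = 1
g(5) = mex{0} = 1
g(6) = mex{0} = 1
g(7) = mex{0} = 1
So g(7) = 1.
By the Sprague-Grundy theorem, the Grundy value of a sum of independent games is the XOR of the component values.
Combined value = 7 ⊕ 1 = 6.

6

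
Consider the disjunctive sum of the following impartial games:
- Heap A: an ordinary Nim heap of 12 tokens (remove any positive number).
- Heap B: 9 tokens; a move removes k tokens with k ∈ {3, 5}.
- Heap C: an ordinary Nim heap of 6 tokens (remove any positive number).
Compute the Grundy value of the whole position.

10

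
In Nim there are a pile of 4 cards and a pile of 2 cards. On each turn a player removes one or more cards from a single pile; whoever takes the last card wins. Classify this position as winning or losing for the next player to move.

Winning position

Nim-sum: 4 ^ 2 = 6.
The nim-sum is 6 ≠ 0, so this is an N-position: the player to move can win.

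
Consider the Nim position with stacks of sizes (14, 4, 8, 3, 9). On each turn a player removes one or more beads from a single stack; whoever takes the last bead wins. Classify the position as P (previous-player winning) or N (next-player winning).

N-position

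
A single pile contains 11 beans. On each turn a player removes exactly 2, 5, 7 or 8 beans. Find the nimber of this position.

3

Grundy values for subtraction set {2, 5, 7, 8}:
k:     0  1  2  3  4  5  6  7  8  9 10 11
g(k):  0  0  1  1  0  2  1  3  2  2  0  3
So g(11) = 3.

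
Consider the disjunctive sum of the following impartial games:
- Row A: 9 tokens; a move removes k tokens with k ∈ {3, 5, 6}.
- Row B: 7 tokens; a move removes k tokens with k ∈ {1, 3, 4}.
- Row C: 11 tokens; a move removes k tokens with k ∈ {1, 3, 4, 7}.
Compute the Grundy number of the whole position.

For row A, compute g(0), g(1), … with moves {3, 5, 6}:
g(0) = mex{} = 0
g(1) = mex{} = 0
g(2) = mex{} = 0
g(3) = mex{0} = 1
g(4) = mex{0} = 1
g(5) = mex{0} = 1
g(6) = mex{0,1} = 2
g(7) = mex{0,1} = 2
g(8) = mex{0,1} = 2
g(9) = mex{1,2} = 0
So g(9) = 0.
For row B, compute g(0), g(1), … with moves {1, 3, 4}:
k:     0  1  2  3  4  5  6  7
g(k):  0  1  0  1  2  3  2  0
So g(7) = 0.
Grundy values for row C (subtraction set {1, 3, 4, 7}):
k:     0  1  2  3  4  5  6  7  8  9 10 11
g(k):  0  1  0  1  2  3  2  3  0  1  0  1
So g(11) = 1.
By the Sprague-Grundy theorem, the Grundy value of a sum of independent games is the XOR of the component values.
Combined value = 0 XOR 0 XOR 1 = 1.

1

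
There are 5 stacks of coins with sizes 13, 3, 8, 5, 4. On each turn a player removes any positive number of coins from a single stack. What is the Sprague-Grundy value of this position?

7

Compute the nim-sum pairwise:
13 ⊕ 3 = 14
14 ⊕ 8 = 6
6 ⊕ 5 = 3
3 ⊕ 4 = 7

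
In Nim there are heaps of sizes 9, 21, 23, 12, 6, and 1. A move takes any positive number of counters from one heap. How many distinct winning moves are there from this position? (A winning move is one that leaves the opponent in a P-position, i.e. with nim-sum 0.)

Write each in binary and XOR column by column:
  01001  (9)
  10101  (21)
  10111  (23)
  01100  (12)
  00110  (6)
  00001  (1)
  -----
  00000  (0)
The nim-sum is already 0, so every move leaves a nonzero nim-sum — there are no winning moves.

0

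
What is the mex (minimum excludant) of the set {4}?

0

0 is not in the set, so the mex is 0.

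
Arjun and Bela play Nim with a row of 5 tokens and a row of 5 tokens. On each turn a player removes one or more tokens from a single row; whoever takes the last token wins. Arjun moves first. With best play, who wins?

Compute the nim-sum pairwise:
5 ^ 5 = 0
The nim-sum is 0, so this is a P-position: the player to move is in a losing position under optimal play; Arjun is about to move from it and so loses — Bela wins.

Bela wins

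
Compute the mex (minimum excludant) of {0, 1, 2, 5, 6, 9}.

3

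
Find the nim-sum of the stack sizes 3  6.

5

Write each in binary and XOR column by column:
  011  (3)
  110  (6)
  ---
  101  (5)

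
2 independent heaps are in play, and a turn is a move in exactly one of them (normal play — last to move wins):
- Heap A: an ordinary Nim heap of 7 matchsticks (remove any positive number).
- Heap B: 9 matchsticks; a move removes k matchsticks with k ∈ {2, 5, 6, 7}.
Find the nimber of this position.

5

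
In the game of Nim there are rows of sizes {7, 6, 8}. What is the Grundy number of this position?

9

Write each in binary and XOR column by column:
  0111  (7)
  0110  (6)
  1000  (8)
  ----
  1001  (9)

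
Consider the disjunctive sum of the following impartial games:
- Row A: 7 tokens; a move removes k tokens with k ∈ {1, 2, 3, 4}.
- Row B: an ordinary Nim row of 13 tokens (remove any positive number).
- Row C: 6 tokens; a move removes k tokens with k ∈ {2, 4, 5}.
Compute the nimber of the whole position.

12

Build the Grundy sequence for row A with g(k) = mex{g(k−s) : s ∈ {1, 2, 3, 4}, s ≤ k}:
g(0) = mex{} = 0
g(1) = mex{0} = 1
g(2) = mex{0,1} = 2
g(3) = mex{0,1,2} = 3
g(4) = mex{0,1,2,3} = 4
g(5) = mex{1,2,3,4} = 0
g(6) = mex{0,2,3,4} = 1
g(7) = mex{0,1,3,4} = 2
So g(7) = 2.
Row B is a plain Nim row of size 13, so its Grundy value is 13.
Build the Grundy sequence for row C with g(k) = mex{g(k−s) : s ∈ {2, 4, 5}, s ≤ k}:
g(0) = mex{} = 0
g(1) = mex{} = 0
g(2) = mex{0} = 1
g(3) = mex{0} = 1
g(4) = mex{0,1} = 2
g(5) = mex{0,1} = 2
g(6) = mex{0,1,2} = 3
So g(6) = 3.
By the Sprague-Grundy theorem, the Grundy value of a sum of independent games is the XOR of the component values.
Combined value = 2 ⊕ 13 ⊕ 3 = 12.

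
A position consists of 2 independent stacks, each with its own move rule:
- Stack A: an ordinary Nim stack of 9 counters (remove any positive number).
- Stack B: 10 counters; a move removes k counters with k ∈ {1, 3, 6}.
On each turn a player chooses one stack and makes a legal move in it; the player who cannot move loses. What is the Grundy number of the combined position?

8

Stack A is a plain Nim stack of size 9, so its Grundy value is 9.
For stack B, compute g(0), g(1), … with moves {1, 3, 6}:
k:     0  1  2  3  4  5  6  7  8  9 10
g(k):  0  1  0  1  0  1  2  3  2  0  1
So g(10) = 1.
The value of a disjunctive sum is the nim-sum of the parts.
Combined value = 9 XOR 1 = 8.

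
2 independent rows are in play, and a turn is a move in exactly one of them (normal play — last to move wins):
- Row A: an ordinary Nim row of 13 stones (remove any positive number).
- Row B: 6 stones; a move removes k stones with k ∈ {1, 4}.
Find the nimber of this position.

Row A is a plain Nim row of size 13, so its Grundy value is 13.
Build the Grundy sequence for row B with g(k) = mex{g(k−s) : s ∈ {1, 4}, s ≤ k}:
g(0) = mex{} = 0
g(1) = mex{0} = 1
g(2) = mex{1} = 0
g(3) = mex{0} = 1
g(4) = mex{0,1} = 2
g(5) = mex{1,2} = 0
g(6) = mex{0} = 1
So g(6) = 1.
The value of a disjunctive sum is the nim-sum of the parts.
Combined value = 13 XOR 1 = 12.

12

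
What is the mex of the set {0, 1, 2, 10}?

3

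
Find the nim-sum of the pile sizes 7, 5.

2

Bitwise XOR of the heap sizes:
  111  (7)
  101  (5)
  ---
  010  (2)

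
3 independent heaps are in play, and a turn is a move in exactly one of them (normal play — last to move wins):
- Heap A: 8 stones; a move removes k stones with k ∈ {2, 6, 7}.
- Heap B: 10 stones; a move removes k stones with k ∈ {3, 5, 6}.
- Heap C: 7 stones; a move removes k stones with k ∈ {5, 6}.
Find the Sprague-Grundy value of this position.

For heap A, compute g(0), g(1), … with moves {2, 6, 7}:
k:     0  1  2  3  4  5  6  7  8
g(k):  0  0  1  1  0  0  1  1  2
So g(8) = 2.
For heap B, compute g(0), g(1), … with moves {3, 5, 6}:
k:     0  1  2  3  4  5  6  7  8  9 10
g(k):  0  0  0  1  1  1  2  2  2  0  0
So g(10) = 0.
For heap C, compute g(0), g(1), … with moves {5, 6}:
g(0) = mex{} = 0
g(1) = mex{} = 0
g(2) = mex{} = 0
g(3) = mex{} = 0
g(4) = mex{} = 0
g(5) = mex{0} = 1
g(6) = mex{0} = 1
g(7) = mex{0} = 1
So g(7) = 1.
By the Sprague-Grundy theorem, the Grundy value of a sum of independent games is the XOR of the component values.
Combined value = 2 ⊕ 0 ⊕ 1 = 3.

3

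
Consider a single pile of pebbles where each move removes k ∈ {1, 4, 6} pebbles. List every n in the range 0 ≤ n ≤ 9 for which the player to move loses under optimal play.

0, 2, 5, 7

Build the Grundy sequence with g(k) = mex{g(k−s) : s ∈ {1, 4, 6}, s ≤ k}:
k:     0  1  2  3  4  5  6  7  8  9
g(k):  0  1  0  1  2  0  1  0  1  2
The P-positions (g = 0) in 0..9 are 0, 2, 5, 7.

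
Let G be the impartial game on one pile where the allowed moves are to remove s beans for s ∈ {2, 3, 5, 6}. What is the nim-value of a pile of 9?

Compute g(0), g(1), … for moves {2, 3, 5, 6}:
k:     0  1  2  3  4  5  6  7  8  9
g(k):  0  0  1  1  2  2  3  3  0  0
So g(9) = 0.

0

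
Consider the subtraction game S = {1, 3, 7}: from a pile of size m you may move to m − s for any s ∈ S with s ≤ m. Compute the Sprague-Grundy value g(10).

0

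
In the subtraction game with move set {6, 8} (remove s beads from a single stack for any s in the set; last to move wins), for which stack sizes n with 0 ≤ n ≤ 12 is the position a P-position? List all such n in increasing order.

0, 1, 2, 3, 4, 5

Grundy values for subtraction set {6, 8}:
g(0) = mex{} = 0
g(1) = mex{} = 0
g(2) = mex{} = 0
g(3) = mex{} = 0
g(4) = mex{} = 0
g(5) = mex{} = 0
g(6) = mex{0} = 1
g(7) = mex{0} = 1
g(8) = mex{0} = 1
g(9) = mex{0} = 1
g(10) = mex{0} = 1
g(11) = mex{0} = 1
g(12) = mex{0,1} = 2
The P-positions (g = 0) in 0..12 are 0, 1, 2, 3, 4, 5.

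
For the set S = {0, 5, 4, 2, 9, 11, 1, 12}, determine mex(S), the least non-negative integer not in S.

3

The values 0, 1, 2 are all present; 3 is the first non-negative integer missing from the set.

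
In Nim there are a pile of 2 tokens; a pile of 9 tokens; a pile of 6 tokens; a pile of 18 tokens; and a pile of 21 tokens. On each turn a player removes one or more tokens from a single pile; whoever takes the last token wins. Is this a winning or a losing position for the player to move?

Winning position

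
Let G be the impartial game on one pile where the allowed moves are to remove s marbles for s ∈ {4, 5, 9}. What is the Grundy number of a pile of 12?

Grundy values for subtraction set {4, 5, 9}:
k:     0  1  2  3  4  5  6  7  8  9 10 11 12
g(k):  0  0  0  0  1  1  1  1  2  2  2  2  3
So g(12) = 3.

3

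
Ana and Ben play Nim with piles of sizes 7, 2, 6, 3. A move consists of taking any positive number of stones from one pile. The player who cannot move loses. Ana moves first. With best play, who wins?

Ben wins

Compute the nim-sum pairwise:
7 ^ 2 = 5
5 ^ 6 = 3
3 ^ 3 = 0
The nim-sum is 0, so this is a P-position: the player to move is in a losing position under optimal play; Ana is about to move from it and so loses — Ben wins.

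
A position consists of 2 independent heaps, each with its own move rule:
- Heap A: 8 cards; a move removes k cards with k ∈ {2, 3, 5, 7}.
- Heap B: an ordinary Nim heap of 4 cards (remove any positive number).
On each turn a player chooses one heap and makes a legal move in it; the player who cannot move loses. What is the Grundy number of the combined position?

Build the Grundy sequence for heap A with g(k) = mex{g(k−s) : s ∈ {2, 3, 5, 7}, s ≤ k}:
g(0) = mex{} = 0
g(1) = mex{} = 0
g(2) = mex{0} = 1
g(3) = mex{0} = 1
g(4) = mex{0,1} = 2
g(5) = mex{0,1} = 2
g(6) = mex{0,1,2} = 3
g(7) = mex{0,1,2} = 3
g(8) = mex{0,1,2,3} = 4
So g(8) = 4.
Heap B is a plain Nim heap of size 4, so its Grundy value is 4.
The value of a disjunctive sum is the nim-sum of the parts.
Combined value = 4 XOR 4 = 0.

0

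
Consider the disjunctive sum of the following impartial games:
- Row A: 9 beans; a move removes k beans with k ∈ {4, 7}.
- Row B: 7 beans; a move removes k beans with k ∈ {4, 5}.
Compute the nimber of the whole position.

For row A, compute g(0), g(1), … with moves {4, 7}:
k:     0  1  2  3  4  5  6  7  8  9
g(k):  0  0  0  0  1  1  1  1  2  2
So g(9) = 2.
For row B, compute g(0), g(1), … with moves {4, 5}:
k:     0  1  2  3  4  5  6  7
g(k):  0  0  0  0  1  1  1  1
So g(7) = 1.
By the Sprague-Grundy theorem, the Grundy value of a sum of independent games is the XOR of the component values.
Combined value = 2 XOR 1 = 3.

3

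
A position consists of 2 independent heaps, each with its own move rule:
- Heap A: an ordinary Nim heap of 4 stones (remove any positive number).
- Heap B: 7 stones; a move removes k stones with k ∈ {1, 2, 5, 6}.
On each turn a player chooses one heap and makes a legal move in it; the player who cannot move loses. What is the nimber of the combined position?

4

Heap A is a plain Nim heap of size 4, so its Grundy value is 4.
Grundy values for heap B (subtraction set {1, 2, 5, 6}):
k:     0  1  2  3  4  5  6  7
g(k):  0  1  2  0  1  2  3  0
So g(7) = 0.
The value of a disjunctive sum is the nim-sum of the parts.
Combined value = 4 ⊕ 0 = 4.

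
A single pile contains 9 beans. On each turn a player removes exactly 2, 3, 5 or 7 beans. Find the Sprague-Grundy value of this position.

Grundy values for subtraction set {2, 3, 5, 7}:
k:     0  1  2  3  4  5  6  7  8  9
g(k):  0  0  1  1  2  2  3  3  4  0
So g(9) = 0.

0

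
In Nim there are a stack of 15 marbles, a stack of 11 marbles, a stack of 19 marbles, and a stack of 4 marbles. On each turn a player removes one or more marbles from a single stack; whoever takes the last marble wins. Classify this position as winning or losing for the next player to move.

Winning position

Write each in binary and XOR column by column:
  01111  (15)
  01011  (11)
  10011  (19)
  00100  (4)
  -----
  10011  (19)
The nim-sum is 19 ≠ 0, so this is an N-position: the player to move can win.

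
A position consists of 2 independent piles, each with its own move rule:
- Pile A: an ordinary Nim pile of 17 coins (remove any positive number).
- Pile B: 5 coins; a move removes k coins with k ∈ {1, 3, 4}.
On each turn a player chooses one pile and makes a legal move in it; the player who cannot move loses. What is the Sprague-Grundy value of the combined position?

18

Pile A is a plain Nim pile of size 17, so its Grundy value is 17.
Grundy values for pile B (subtraction set {1, 3, 4}):
g(0) = mex{} = 0
g(1) = mex{0} = 1
g(2) = mex{1} = 0
g(3) = mex{0} = 1
g(4) = mex{0,1} = 2
g(5) = mex{0,1,2} = 3
So g(5) = 3.
The value of a disjunctive sum is the nim-sum of the parts.
Combined value = 17 XOR 3 = 18.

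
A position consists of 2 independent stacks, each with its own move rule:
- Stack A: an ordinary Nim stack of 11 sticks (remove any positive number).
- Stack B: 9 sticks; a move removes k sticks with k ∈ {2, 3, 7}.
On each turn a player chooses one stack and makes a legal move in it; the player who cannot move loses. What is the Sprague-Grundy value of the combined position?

Stack A is a plain Nim stack of size 11, so its Grundy value is 11.
Build the Grundy sequence for stack B with g(k) = mex{g(k−s) : s ∈ {2, 3, 7}, s ≤ k}:
g(0) = mex{} = 0
g(1) = mex{} = 0
g(2) = mex{0} = 1
g(3) = mex{0} = 1
g(4) = mex{0,1} = 2
g(5) = mex{1} = 0
g(6) = mex{1,2} = 0
g(7) = mex{0,2} = 1
g(8) = mex{0} = 1
g(9) = mex{0,1} = 2
So g(9) = 2.
The value of a disjunctive sum is the nim-sum of the parts.
Combined value = 11 XOR 2 = 9.

9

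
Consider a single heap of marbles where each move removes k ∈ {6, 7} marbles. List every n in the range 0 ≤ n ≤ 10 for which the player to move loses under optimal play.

0, 1, 2, 3, 4, 5

Compute g(0), g(1), … for moves {6, 7}:
g(0) = mex{} = 0
g(1) = mex{} = 0
g(2) = mex{} = 0
g(3) = mex{} = 0
g(4) = mex{} = 0
g(5) = mex{} = 0
g(6) = mex{0} = 1
g(7) = mex{0} = 1
g(8) = mex{0} = 1
g(9) = mex{0} = 1
g(10) = mex{0} = 1
The P-positions (g = 0) in 0..10 are 0, 1, 2, 3, 4, 5.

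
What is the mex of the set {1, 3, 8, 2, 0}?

The values 0, 1, 2, 3 are all present; 4 is the first non-negative integer missing from the set.

4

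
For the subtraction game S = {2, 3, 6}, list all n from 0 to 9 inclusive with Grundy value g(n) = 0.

0, 1, 5, 9

Grundy values for subtraction set {2, 3, 6}:
k:     0  1  2  3  4  5  6  7  8  9
g(k):  0  0  1  1  2  0  3  1  2  0
The P-positions (g = 0) in 0..9 are 0, 1, 5, 9.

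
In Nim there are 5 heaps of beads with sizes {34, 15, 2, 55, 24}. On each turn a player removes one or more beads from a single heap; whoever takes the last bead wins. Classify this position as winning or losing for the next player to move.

Losing position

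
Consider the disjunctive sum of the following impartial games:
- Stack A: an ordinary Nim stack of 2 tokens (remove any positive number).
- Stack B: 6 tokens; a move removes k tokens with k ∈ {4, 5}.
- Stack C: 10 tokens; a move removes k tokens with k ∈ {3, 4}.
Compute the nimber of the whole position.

2

Stack A is a plain Nim stack of size 2, so its Grundy value is 2.
For stack B, compute g(0), g(1), … with moves {4, 5}:
k:     0  1  2  3  4  5  6
g(k):  0  0  0  0  1  1  1
So g(6) = 1.
Build the Grundy sequence for stack C with g(k) = mex{g(k−s) : s ∈ {3, 4}, s ≤ k}:
g(0) = mex{} = 0
g(1) = mex{} = 0
g(2) = mex{} = 0
g(3) = mex{0} = 1
g(4) = mex{0} = 1
g(5) = mex{0} = 1
g(6) = mex{0,1} = 2
g(7) = mex{1} = 0
g(8) = mex{1} = 0
g(9) = mex{1,2} = 0
g(10) = mex{0,2} = 1
So g(10) = 1.
By the Sprague-Grundy theorem, the Grundy value of a sum of independent games is the XOR of the component values.
Combined value = 2 XOR 1 XOR 1 = 2.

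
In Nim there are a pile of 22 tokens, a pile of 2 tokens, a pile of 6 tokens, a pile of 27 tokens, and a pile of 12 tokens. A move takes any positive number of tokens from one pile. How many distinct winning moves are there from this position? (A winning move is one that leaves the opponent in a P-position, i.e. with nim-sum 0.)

3

Compute the nim-sum pairwise:
22 ⊕ 2 = 20
20 ⊕ 6 = 18
18 ⊕ 27 = 9
9 ⊕ 12 = 5
The overall nim-sum is X = 5. A pile of size p has a winning move iff p XOR X < p (reduce it to p XOR X).
  22: 22 XOR 5 = 19 < 22 — winning move (to 19).
  2: 2 XOR 5 = 7 ≥ 2 — no move.
  6: 6 XOR 5 = 3 < 6 — winning move (to 3).
  27: 27 XOR 5 = 30 ≥ 27 — no move.
  12: 12 XOR 5 = 9 < 12 — winning move (to 9).
That gives 3 winning moves.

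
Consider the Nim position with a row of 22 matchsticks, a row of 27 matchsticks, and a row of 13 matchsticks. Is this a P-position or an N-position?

P-position

Nim-sum: 22 XOR 27 XOR 13 = 0.
The nim-sum is 0, so this is a P-position: the player to move is in a losing position under optimal play.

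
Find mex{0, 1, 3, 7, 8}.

The values 0, 1 are all present; 2 is the first non-negative integer missing from the set.

2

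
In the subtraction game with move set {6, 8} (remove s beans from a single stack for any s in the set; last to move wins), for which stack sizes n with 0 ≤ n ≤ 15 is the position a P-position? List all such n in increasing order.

0, 1, 2, 3, 4, 5, 14, 15

Build the Grundy sequence with g(k) = mex{g(k−s) : s ∈ {6, 8}, s ≤ k}:
k:     0  1  2  3  4  5  6  7  8  9 10 11 12 13 14 15
g(k):  0  0  0  0  0  0  1  1  1  1  1  1  2  2  0  0
The P-positions (g = 0) in 0..15 are 0, 1, 2, 3, 4, 5, 14, 15.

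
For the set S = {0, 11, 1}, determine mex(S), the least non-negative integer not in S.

2

The values 0, 1 are all present; 2 is the first non-negative integer missing from the set.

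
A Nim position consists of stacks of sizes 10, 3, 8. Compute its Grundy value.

Write each in binary and XOR column by column:
  1010  (10)
  0011  (3)
  1000  (8)
  ----
  0001  (1)

1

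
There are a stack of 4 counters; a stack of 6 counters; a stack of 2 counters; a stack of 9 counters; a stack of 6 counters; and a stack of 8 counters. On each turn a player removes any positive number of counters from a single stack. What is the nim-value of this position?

7

Write each in binary and XOR column by column:
  0100  (4)
  0110  (6)
  0010  (2)
  1001  (9)
  0110  (6)
  1000  (8)
  ----
  0111  (7)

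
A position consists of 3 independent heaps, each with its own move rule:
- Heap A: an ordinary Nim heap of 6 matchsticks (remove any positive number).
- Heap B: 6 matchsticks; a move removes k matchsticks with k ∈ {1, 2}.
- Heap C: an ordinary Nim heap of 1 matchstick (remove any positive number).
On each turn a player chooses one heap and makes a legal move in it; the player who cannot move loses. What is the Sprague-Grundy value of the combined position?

7

Heap A is a plain Nim heap of size 6, so its Grundy value is 6.
For heap B, compute g(0), g(1), … with moves {1, 2}:
k:     0  1  2  3  4  5  6
g(k):  0  1  2  0  1  2  0
So g(6) = 0.
Heap C is a plain Nim heap of size 1, so its Grundy value is 1.
By the Sprague-Grundy theorem, the Grundy value of a sum of independent games is the XOR of the component values.
Combined value = 6 XOR 0 XOR 1 = 7.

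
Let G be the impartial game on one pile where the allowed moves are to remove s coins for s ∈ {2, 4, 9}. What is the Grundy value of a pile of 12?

0

Compute g(0), g(1), … for moves {2, 4, 9}:
k:     0  1  2  3  4  5  6  7  8  9 10 11 12
g(k):  0  0  1  1  2  2  0  0  1  1  2  2  0
So g(12) = 0.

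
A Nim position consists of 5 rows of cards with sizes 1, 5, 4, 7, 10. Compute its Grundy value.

13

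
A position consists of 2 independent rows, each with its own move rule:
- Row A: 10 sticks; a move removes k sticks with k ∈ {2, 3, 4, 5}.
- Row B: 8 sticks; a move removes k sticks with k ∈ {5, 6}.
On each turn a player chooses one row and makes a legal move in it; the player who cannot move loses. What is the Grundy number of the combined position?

Build the Grundy sequence for row A with g(k) = mex{g(k−s) : s ∈ {2, 3, 4, 5}, s ≤ k}:
g(0) = mex{} = 0
g(1) = mex{} = 0
g(2) = mex{0} = 1
g(3) = mex{0} = 1
g(4) = mex{0,1} = 2
g(5) = mex{0,1} = 2
g(6) = mex{0,1,2} = 3
g(7) = mex{1,2} = 0
g(8) = mex{1,2,3} = 0
g(9) = mex{0,2,3} = 1
g(10) = mex{0,2,3} = 1
So g(10) = 1.
Build the Grundy sequence for row B with g(k) = mex{g(k−s) : s ∈ {5, 6}, s ≤ k}:
k:     0  1  2  3  4  5  6  7  8
g(k):  0  0  0  0  0  1  1  1  1
So g(8) = 1.
The value of a disjunctive sum is the nim-sum of the parts.
Combined value = 1 ⊕ 1 = 0.

0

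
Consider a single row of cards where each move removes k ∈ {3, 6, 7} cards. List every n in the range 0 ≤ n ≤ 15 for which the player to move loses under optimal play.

0, 1, 2, 10, 11, 12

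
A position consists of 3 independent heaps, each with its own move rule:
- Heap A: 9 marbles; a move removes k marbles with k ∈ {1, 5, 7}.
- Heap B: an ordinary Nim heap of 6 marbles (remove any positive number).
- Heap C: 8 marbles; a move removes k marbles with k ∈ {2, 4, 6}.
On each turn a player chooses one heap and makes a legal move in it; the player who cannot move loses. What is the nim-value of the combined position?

For heap A, compute g(0), g(1), … with moves {1, 5, 7}:
k:     0  1  2  3  4  5  6  7  8  9
g(k):  0  1  0  1  0  1  0  1  0  1
So g(9) = 1.
Heap B is a plain Nim heap of size 6, so its Grundy value is 6.
For heap C, compute g(0), g(1), … with moves {2, 4, 6}:
g(0) = mex{} = 0
g(1) = mex{} = 0
g(2) = mex{0} = 1
g(3) = mex{0} = 1
g(4) = mex{0,1} = 2
g(5) = mex{0,1} = 2
g(6) = mex{0,1,2} = 3
g(7) = mex{0,1,2} = 3
g(8) = mex{1,2,3} = 0
So g(8) = 0.
The value of a disjunctive sum is the nim-sum of the parts.
Combined value = 1 XOR 6 XOR 0 = 7.

7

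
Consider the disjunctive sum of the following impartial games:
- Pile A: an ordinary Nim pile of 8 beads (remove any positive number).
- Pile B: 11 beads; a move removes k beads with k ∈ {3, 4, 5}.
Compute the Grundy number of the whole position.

9

Pile A is a plain Nim pile of size 8, so its Grundy value is 8.
For pile B, compute g(0), g(1), … with moves {3, 4, 5}:
g(0) = mex{} = 0
g(1) = mex{} = 0
g(2) = mex{} = 0
g(3) = mex{0} = 1
g(4) = mex{0} = 1
g(5) = mex{0} = 1
g(6) = mex{0,1} = 2
g(7) = mex{0,1} = 2
g(8) = mex{1} = 0
g(9) = mex{1,2} = 0
g(10) = mex{1,2} = 0
g(11) = mex{0,2} = 1
So g(11) = 1.
The value of a disjunctive sum is the nim-sum of the parts.
Combined value = 8 XOR 1 = 9.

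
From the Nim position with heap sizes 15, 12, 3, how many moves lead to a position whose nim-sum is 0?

0

Compute the nim-sum pairwise:
15 XOR 12 = 3
3 XOR 3 = 0
The nim-sum is already 0, so every move leaves a nonzero nim-sum — there are no winning moves.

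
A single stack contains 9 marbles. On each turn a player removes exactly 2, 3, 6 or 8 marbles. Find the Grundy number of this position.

2

Build the Grundy sequence with g(k) = mex{g(k−s) : s ∈ {2, 3, 6, 8}, s ≤ k}:
k:     0  1  2  3  4  5  6  7  8  9
g(k):  0  0  1  1  2  0  3  1  2  2
So g(9) = 2.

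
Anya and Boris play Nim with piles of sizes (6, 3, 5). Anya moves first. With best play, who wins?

Boris wins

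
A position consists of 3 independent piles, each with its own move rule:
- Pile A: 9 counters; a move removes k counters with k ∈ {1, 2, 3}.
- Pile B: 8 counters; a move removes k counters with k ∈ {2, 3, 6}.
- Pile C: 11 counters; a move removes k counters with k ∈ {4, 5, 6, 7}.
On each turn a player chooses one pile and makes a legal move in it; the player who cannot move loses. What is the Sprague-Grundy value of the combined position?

3

Build the Grundy sequence for pile A with g(k) = mex{g(k−s) : s ∈ {1, 2, 3}, s ≤ k}:
k:     0  1  2  3  4  5  6  7  8  9
g(k):  0  1  2  3  0  1  2  3  0  1
So g(9) = 1.
Build the Grundy sequence for pile B with g(k) = mex{g(k−s) : s ∈ {2, 3, 6}, s ≤ k}:
g(0) = mex{} = 0
g(1) = mex{} = 0
g(2) = mex{0} = 1
g(3) = mex{0} = 1
g(4) = mex{0,1} = 2
g(5) = mex{1} = 0
g(6) = mex{0,1,2} = 3
g(7) = mex{0,2} = 1
g(8) = mex{0,1,3} = 2
So g(8) = 2.
Grundy values for pile C (subtraction set {4, 5, 6, 7}):
g(0) = mex{} = 0
g(1) = mex{} = 0
g(2) = mex{} = 0
g(3) = mex{} = 0
g(4) = mex{0} = 1
g(5) = mex{0} = 1
g(6) = mex{0} = 1
g(7) = mex{0} = 1
g(8) = mex{0,1} = 2
g(9) = mex{0,1} = 2
g(10) = mex{0,1} = 2
g(11) = mex{1} = 0
So g(11) = 0.
The value of a disjunctive sum is the nim-sum of the parts.
Combined value = 1 XOR 2 XOR 0 = 3.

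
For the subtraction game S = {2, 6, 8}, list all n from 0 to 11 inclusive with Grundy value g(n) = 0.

0, 1, 4, 5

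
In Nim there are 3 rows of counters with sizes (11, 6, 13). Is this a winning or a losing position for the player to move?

Compute the nim-sum pairwise:
11 ^ 6 = 13
13 ^ 13 = 0
The nim-sum is 0, so this is a P-position: the player to move is in a losing position under optimal play.

Losing position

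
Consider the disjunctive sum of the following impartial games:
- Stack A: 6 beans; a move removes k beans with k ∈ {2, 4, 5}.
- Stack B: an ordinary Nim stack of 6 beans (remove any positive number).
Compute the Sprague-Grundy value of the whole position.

5

For stack A, compute g(0), g(1), … with moves {2, 4, 5}:
g(0) = mex{} = 0
g(1) = mex{} = 0
g(2) = mex{0} = 1
g(3) = mex{0} = 1
g(4) = mex{0,1} = 2
g(5) = mex{0,1} = 2
g(6) = mex{0,1,2} = 3
So g(6) = 3.
Stack B is a plain Nim stack of size 6, so its Grundy value is 6.
By the Sprague-Grundy theorem, the Grundy value of a sum of independent games is the XOR of the component values.
Combined value = 3 ⊕ 6 = 5.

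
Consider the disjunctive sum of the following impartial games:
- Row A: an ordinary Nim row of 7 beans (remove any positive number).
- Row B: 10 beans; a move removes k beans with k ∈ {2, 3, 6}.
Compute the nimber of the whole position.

7

Row A is a plain Nim row of size 7, so its Grundy value is 7.
For row B, compute g(0), g(1), … with moves {2, 3, 6}:
g(0) = mex{} = 0
g(1) = mex{} = 0
g(2) = mex{0} = 1
g(3) = mex{0} = 1
g(4) = mex{0,1} = 2
g(5) = mex{1} = 0
g(6) = mex{0,1,2} = 3
g(7) = mex{0,2} = 1
g(8) = mex{0,1,3} = 2
g(9) = mex{1,3} = 0
g(10) = mex{1,2} = 0
So g(10) = 0.
The value of a disjunctive sum is the nim-sum of the parts.
Combined value = 7 XOR 0 = 7.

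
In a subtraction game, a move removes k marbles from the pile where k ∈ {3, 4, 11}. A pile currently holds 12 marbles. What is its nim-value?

Grundy values for subtraction set {3, 4, 11}:
g(0) = mex{} = 0
g(1) = mex{} = 0
g(2) = mex{} = 0
g(3) = mex{0} = 1
g(4) = mex{0} = 1
g(5) = mex{0} = 1
g(6) = mex{0,1} = 2
g(7) = mex{1} = 0
g(8) = mex{1} = 0
g(9) = mex{1,2} = 0
g(10) = mex{0,2} = 1
g(11) = mex{0} = 1
g(12) = mex{0} = 1
So g(12) = 1.

1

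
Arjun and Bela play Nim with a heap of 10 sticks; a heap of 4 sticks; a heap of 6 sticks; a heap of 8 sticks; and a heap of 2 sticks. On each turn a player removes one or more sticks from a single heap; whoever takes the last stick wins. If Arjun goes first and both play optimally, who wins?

Arjun wins

Nim-sum: 10 ^ 4 ^ 6 ^ 8 ^ 2 = 2.
The nim-sum is 2 ≠ 0, so this is an N-position: the player to move can win; Arjun has a winning move.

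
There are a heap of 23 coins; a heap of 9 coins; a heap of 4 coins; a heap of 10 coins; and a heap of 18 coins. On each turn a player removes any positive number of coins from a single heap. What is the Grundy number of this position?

Nim-sum: 23 XOR 9 XOR 4 XOR 10 XOR 18 = 2.

2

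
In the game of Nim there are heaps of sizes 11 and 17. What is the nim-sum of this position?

Compute the nim-sum pairwise:
11 ^ 17 = 26

26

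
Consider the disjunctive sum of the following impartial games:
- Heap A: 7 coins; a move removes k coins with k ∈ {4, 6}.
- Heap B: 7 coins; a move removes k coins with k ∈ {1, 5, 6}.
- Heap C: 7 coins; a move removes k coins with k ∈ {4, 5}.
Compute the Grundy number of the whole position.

3

Build the Grundy sequence for heap A with g(k) = mex{g(k−s) : s ∈ {4, 6}, s ≤ k}:
k:     0  1  2  3  4  5  6  7
g(k):  0  0  0  0  1  1  1  1
So g(7) = 1.
Grundy values for heap B (subtraction set {1, 5, 6}):
k:     0  1  2  3  4  5  6  7
g(k):  0  1  0  1  0  1  2  3
So g(7) = 3.
For heap C, compute g(0), g(1), … with moves {4, 5}:
k:     0  1  2  3  4  5  6  7
g(k):  0  0  0  0  1  1  1  1
So g(7) = 1.
By the Sprague-Grundy theorem, the Grundy value of a sum of independent games is the XOR of the component values.
Combined value = 1 XOR 3 XOR 1 = 3.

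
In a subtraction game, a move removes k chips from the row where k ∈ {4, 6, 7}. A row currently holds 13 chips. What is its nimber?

0

Build the Grundy sequence with g(k) = mex{g(k−s) : s ∈ {4, 6, 7}, s ≤ k}:
g(0) = mex{} = 0
g(1) = mex{} = 0
g(2) = mex{} = 0
g(3) = mex{} = 0
g(4) = mex{0} = 1
g(5) = mex{0} = 1
g(6) = mex{0} = 1
g(7) = mex{0} = 1
g(8) = mex{0,1} = 2
g(9) = mex{0,1} = 2
g(10) = mex{0,1} = 2
g(11) = mex{1} = 0
g(12) = mex{1,2} = 0
g(13) = mex{1,2} = 0
So g(13) = 0.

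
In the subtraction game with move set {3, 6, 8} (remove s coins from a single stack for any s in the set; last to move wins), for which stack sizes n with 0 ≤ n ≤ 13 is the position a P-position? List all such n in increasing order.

0, 1, 2, 11, 12, 13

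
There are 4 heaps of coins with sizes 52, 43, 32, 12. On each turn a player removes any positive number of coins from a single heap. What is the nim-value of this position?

51

Nim-sum: 52 XOR 43 XOR 32 XOR 12 = 51.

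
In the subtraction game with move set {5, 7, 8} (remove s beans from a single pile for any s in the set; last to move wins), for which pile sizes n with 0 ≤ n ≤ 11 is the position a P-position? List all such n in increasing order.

0, 1, 2, 3, 4

Build the Grundy sequence with g(k) = mex{g(k−s) : s ∈ {5, 7, 8}, s ≤ k}:
g(0) = mex{} = 0
g(1) = mex{} = 0
g(2) = mex{} = 0
g(3) = mex{} = 0
g(4) = mex{} = 0
g(5) = mex{0} = 1
g(6) = mex{0} = 1
g(7) = mex{0} = 1
g(8) = mex{0} = 1
g(9) = mex{0} = 1
g(10) = mex{0,1} = 2
g(11) = mex{0,1} = 2
The P-positions (g = 0) in 0..11 are 0, 1, 2, 3, 4.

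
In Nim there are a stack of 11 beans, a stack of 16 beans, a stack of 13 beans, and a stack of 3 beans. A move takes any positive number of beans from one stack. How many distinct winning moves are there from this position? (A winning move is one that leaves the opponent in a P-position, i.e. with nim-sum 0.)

Write each in binary and XOR column by column:
  01011  (11)
  10000  (16)
  01101  (13)
  00011  (3)
  -----
  10101  (21)
The overall nim-sum is X = 21. A stack of size p has a winning move iff p XOR X < p (reduce it to p XOR X).
  11: 11 XOR 21 = 30 ≥ 11 — no move.
  16: 16 XOR 21 = 5 < 16 — winning move (to 5).
  13: 13 XOR 21 = 24 ≥ 13 — no move.
  3: 3 XOR 21 = 22 ≥ 3 — no move.
That gives 1 winning move.

1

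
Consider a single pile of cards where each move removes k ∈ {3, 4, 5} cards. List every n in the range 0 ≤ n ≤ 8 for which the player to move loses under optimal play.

0, 1, 2, 8

Grundy values for subtraction set {3, 4, 5}:
k:     0  1  2  3  4  5  6  7  8
g(k):  0  0  0  1  1  1  2  2  0
The P-positions (g = 0) in 0..8 are 0, 1, 2, 8.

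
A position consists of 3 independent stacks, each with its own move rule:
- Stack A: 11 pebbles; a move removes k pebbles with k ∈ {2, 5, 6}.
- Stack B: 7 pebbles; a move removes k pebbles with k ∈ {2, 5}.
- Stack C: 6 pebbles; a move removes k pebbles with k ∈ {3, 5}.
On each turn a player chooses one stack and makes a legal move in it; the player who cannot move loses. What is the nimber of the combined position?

Build the Grundy sequence for stack A with g(k) = mex{g(k−s) : s ∈ {2, 5, 6}, s ≤ k}:
g(0) = mex{} = 0
g(1) = mex{} = 0
g(2) = mex{0} = 1
g(3) = mex{0} = 1
g(4) = mex{1} = 0
g(5) = mex{0,1} = 2
g(6) = mex{0} = 1
g(7) = mex{0,1,2} = 3
g(8) = mex{1} = 0
g(9) = mex{0,1,3} = 2
g(10) = mex{0,2} = 1
g(11) = mex{1,2} = 0
So g(11) = 0.
Grundy values for stack B (subtraction set {2, 5}):
k:     0  1  2  3  4  5  6  7
g(k):  0  0  1  1  0  2  1  0
So g(7) = 0.
Grundy values for stack C (subtraction set {3, 5}):
g(0) = mex{} = 0
g(1) = mex{} = 0
g(2) = mex{} = 0
g(3) = mex{0} = 1
g(4) = mex{0} = 1
g(5) = mex{0} = 1
g(6) = mex{0,1} = 2
So g(6) = 2.
By the Sprague-Grundy theorem, the Grundy value of a sum of independent games is the XOR of the component values.
Combined value = 0 XOR 0 XOR 2 = 2.

2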